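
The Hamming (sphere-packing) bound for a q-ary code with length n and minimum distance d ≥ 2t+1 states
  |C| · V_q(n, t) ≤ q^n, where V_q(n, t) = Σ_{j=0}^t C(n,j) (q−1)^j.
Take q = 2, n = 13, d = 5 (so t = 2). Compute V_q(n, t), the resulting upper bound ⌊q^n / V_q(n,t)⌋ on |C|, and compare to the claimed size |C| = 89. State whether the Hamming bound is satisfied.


V_q(n, t) = 92, q^n = 8192, Hamming bound = 89, |C| = 89 ≤ bound (satisfied).

Step 1: Compute V_q(n, t) = Σ_{j=0}^2 C(n, j) (q−1)^j.
  j = 0: C(13,0)·(1)^0 = 1·1 = 1.
  j = 1: C(13,1)·(1)^1 = 13·1 = 13.
  j = 2: C(13,2)·(1)^2 = 78·1 = 78.
  V_q(n, t) = 1 + 13 + 78 = 92.
Step 2: q^n = 2^13 = 8192.
Step 3: Hamming bound ⌊q^n / V_q(n,t)⌋ = ⌊8192/92⌋ = 89.
Step 4: Compare |C| = 89 to 89: satisfied.
The claimed |C| lies at the Hamming bound (tight).


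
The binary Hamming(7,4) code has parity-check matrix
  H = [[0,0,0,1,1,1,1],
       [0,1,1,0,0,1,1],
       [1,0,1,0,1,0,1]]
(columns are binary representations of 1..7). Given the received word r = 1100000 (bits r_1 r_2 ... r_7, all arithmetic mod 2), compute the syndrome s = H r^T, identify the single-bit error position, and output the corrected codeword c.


s = (0, 1, 1)^T, error position = 3, corrected codeword c = 1110000

Compute s = H r^T mod 2 one row at a time:
  s_1 = 0 + 0 + 0 + 0 = 0 ≡ 0 (mod 2).
  s_2 = 1 + 0 + 0 + 0 = 1 ≡ 1 (mod 2).
  s_3 = 1 + 0 + 0 + 0 = 1 ≡ 1 (mod 2).
s = (0, 1, 1)^T — this equals column 3 of H (binary 011), so error is at position 3.
Correct: flip bit 3 of r = 1100000 to get c = 1110000.


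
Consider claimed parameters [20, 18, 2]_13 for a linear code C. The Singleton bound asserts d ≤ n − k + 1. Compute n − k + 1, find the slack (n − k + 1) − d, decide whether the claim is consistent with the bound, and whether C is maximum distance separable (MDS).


Singleton RHS = n − k + 1 = 3, slack = 1, bound satisfied, not MDS.

Singleton bound: d ≤ n − k + 1.
Here n = 20, k = 18, so n − k + 1 = 3.
Given d = 2, check d ≤ 3: YES.
Slack = (n − k + 1) − d = 1.
The code is NOT MDS (slack = 1 > 0).
Description: the claimed parameters are [20, 18, 2]_13; such a code would be non-MDS.


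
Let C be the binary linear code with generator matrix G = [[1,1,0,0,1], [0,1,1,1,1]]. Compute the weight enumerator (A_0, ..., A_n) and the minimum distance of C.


Weight distribution: A_0 = 1, A_3 = 2, A_4 = 1. Minimum distance d = 3.

Enumerate all 2^2 = 4 messages m ∈ F_2^2.
For each, compute codeword c = mG in F_2^5, then tally its weight.
  m = 00 → c = 00000, weight = 0.
  m = 10 → c = 11001, weight = 3.
  m = 01 → c = 01111, weight = 4.
  m = 11 → c = 10110, weight = 3.
Tally weights:
  weight 0: 1 codewords.
  weight 3: 2 codewords.
  weight 4: 1 codewords.
Minimum distance d = smallest w > 0 with A_w > 0 = 3.
Sanity: Σ A_w = 4 = 2^2 = 4 ✓.


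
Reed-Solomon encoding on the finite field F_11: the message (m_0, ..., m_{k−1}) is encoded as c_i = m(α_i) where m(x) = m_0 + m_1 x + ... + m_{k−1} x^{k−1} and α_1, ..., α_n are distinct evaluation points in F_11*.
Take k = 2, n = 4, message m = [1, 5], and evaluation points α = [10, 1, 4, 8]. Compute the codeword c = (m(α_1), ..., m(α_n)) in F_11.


c = [7, 6, 10, 8]

Message polynomial: m(x) = 1 + 5·x (mod 11).
For each evaluation point α_i, compute m(α_i) mod 11:
  α_1 = 10: Horner steps 5 → 7, so m(10) = 7.
  α_2 = 1: Horner steps 5 → 6, so m(1) = 6.
  α_3 = 4: Horner steps 5 → 10, so m(4) = 10.
  α_4 = 8: Horner steps 5 → 8, so m(8) = 8.
Codeword c = [7, 6, 10, 8] ∈ F_11^4.


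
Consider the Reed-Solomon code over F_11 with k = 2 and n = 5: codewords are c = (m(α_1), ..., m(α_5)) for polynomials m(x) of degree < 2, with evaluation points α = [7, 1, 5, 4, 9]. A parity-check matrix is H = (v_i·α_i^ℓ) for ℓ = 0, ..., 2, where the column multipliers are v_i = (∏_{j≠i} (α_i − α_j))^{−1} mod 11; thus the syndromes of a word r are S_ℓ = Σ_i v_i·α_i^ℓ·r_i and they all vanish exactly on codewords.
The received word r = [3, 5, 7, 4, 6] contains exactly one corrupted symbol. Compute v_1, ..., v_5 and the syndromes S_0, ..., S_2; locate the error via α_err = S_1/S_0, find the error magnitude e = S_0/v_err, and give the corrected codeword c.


S = (4, 9, 1), error at position 3, error magnitude e = 7, c = [3, 5, 0, 4, 6].

Step 1: column multipliers v_i = (∏_{j≠i}(α_i − α_j))^{−1} mod 11.
  i = 1 (α = 7): (7−1)(7−5)(7−4)(7−9) = 6·2·3·(−2) = −72 ≡ 5, so v_1 = 5^{−1} = 9 (mod 11).
  i = 2 (α = 1): (1−7)(1−5)(1−4)(1−9) = (−6)·(−4)·(−3)·(−8) = 576 ≡ 4, so v_2 = 4^{−1} = 3 (mod 11).
  i = 3 (α = 5): (5−7)(5−1)(5−4)(5−9) = (−2)·4·1·(−4) = 32 ≡ 10, so v_3 = 10^{−1} = 10 (mod 11).
  i = 4 (α = 4): (4−7)(4−1)(4−5)(4−9) = (−3)·3·(−1)·(−5) = −45 ≡ 10, so v_4 = 10^{−1} = 10 (mod 11).
  i = 5 (α = 9): (9−7)(9−1)(9−5)(9−4) = 2·8·4·5 = 320 ≡ 1, so v_5 = 1^{−1} = 1 (mod 11).
  v = [9, 3, 10, 10, 1].
Step 2: syndromes of r = [3, 5, 7, 4, 6] (all sums mod 11).
  S_0 = Σ v_i r_i = 9·3 + 3·5 + 10·7 + 10·4 + 1·6 = 158 ≡ 4.
  S_1 = Σ v_i α_i r_i = 9·7·3 + 3·1·5 + 10·5·7 + 10·4·4 + 1·9·6 = 768 ≡ 9.
  α_i^2 mod 11 = [5, 1, 3, 5, 4].
  S_2 = Σ v_i α_i^2 r_i = 9·5·3 + 3·1·5 + 10·3·7 + 10·5·4 + 1·4·6 = 584 ≡ 1.
  S = (4, 9, 1) ≠ 0, so r is not a codeword (an error is present).
Step 3: locate the error. For a single error e at position i, S_ℓ = v_i·e·α_i^ℓ, so α_err = S_1/S_0.
  S_0^{−1} = 4^{−1} = 3 (mod 11), so α_err = 9·3 = 27 ≡ 5 = α_3. Error position i = 3.
  Consistency check: S_2/S_1 = 1·5 = 5 ≡ 5 = α_err ✓ (single-error assumption holds).
Step 4: error magnitude e = S_0/v_3 = S_0·∏_{j≠3}(α_3 − α_j) = 4·10 = 40 ≡ 7 (mod 11).
Step 5: correct position 3: c_3 = r_3 − e = 7 − 7 ≡ 0 (mod 11). Hence c = [3, 5, 0, 4, 6].
  Check: interpolating c through the α_i gives m(x) = 9 + 7·x (degree < 2) with m(α_i) = c_i for every i, so c is indeed a codeword.


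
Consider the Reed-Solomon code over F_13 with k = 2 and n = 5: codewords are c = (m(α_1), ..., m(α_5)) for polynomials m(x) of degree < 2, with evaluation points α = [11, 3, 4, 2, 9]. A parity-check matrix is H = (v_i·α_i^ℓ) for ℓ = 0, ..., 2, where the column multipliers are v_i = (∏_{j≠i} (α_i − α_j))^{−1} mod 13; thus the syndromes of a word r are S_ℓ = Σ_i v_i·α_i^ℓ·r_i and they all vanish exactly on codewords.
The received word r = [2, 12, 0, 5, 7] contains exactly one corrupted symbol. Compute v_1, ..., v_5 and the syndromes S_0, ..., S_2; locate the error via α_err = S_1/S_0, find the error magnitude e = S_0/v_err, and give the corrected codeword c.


S = (4, 12, 10), error at position 2, error magnitude e = 3, c = [2, 9, 0, 5, 7].

Step 1: column multipliers v_i = (∏_{j≠i}(α_i − α_j))^{−1} mod 13.
  i = 1 (α = 11): (11−3)(11−4)(11−2)(11−9) = 8·7·9·2 = 1008 ≡ 7, so v_1 = 7^{−1} = 2 (mod 13).
  i = 2 (α = 3): (3−11)(3−4)(3−2)(3−9) = (−8)·(−1)·1·(−6) = −48 ≡ 4, so v_2 = 4^{−1} = 10 (mod 13).
  i = 3 (α = 4): (4−11)(4−3)(4−2)(4−9) = (−7)·1·2·(−5) = 70 ≡ 5, so v_3 = 5^{−1} = 8 (mod 13).
  i = 4 (α = 2): (2−11)(2−3)(2−4)(2−9) = (−9)·(−1)·(−2)·(−7) = 126 ≡ 9, so v_4 = 9^{−1} = 3 (mod 13).
  i = 5 (α = 9): (9−11)(9−3)(9−4)(9−2) = (−2)·6·5·7 = −420 ≡ 9, so v_5 = 9^{−1} = 3 (mod 13).
  v = [2, 10, 8, 3, 3].
Step 2: syndromes of r = [2, 12, 0, 5, 7] (all sums mod 13).
  S_0 = Σ v_i r_i = 2·2 + 10·12 + 8·0 + 3·5 + 3·7 = 160 ≡ 4.
  S_1 = Σ v_i α_i r_i = 2·11·2 + 10·3·12 + 8·4·0 + 3·2·5 + 3·9·7 = 623 ≡ 12.
  α_i^2 mod 13 = [4, 9, 3, 4, 3].
  S_2 = Σ v_i α_i^2 r_i = 2·4·2 + 10·9·12 + 8·3·0 + 3·4·5 + 3·3·7 = 1219 ≡ 10.
  S = (4, 12, 10) ≠ 0, so r is not a codeword (an error is present).
Step 3: locate the error. For a single error e at position i, S_ℓ = v_i·e·α_i^ℓ, so α_err = S_1/S_0.
  S_0^{−1} = 4^{−1} = 10 (mod 13), so α_err = 12·10 = 120 ≡ 3 = α_2. Error position i = 2.
  Consistency check: S_2/S_1 = 10·12 = 120 ≡ 3 = α_err ✓ (single-error assumption holds).
Step 4: error magnitude e = S_0/v_2 = S_0·∏_{j≠2}(α_2 − α_j) = 4·4 = 16 ≡ 3 (mod 13).
Step 5: correct position 2: c_2 = r_2 − e = 12 − 3 ≡ 9 (mod 13). Hence c = [2, 9, 0, 5, 7].
  Check: interpolating c through the α_i gives m(x) = 10 + 4·x (degree < 2) with m(α_i) = c_i for every i, so c is indeed a codeword.


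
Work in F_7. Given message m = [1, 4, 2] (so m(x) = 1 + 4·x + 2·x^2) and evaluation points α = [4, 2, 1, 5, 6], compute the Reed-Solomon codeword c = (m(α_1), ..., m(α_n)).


c = [0, 3, 0, 1, 6]

Message polynomial: m(x) = 1 + 4·x + 2·x^2 (mod 7).
For each evaluation point α_i, compute m(α_i) mod 7:
  α_1 = 4: Horner steps 2 → 5 → 0, so m(4) = 0.
  α_2 = 2: Horner steps 2 → 1 → 3, so m(2) = 3.
  α_3 = 1: Horner steps 2 → 6 → 0, so m(1) = 0.
  α_4 = 5: Horner steps 2 → 0 → 1, so m(5) = 1.
  α_5 = 6: Horner steps 2 → 2 → 6, so m(6) = 6.
Codeword c = [0, 3, 0, 1, 6] ∈ F_7^5.


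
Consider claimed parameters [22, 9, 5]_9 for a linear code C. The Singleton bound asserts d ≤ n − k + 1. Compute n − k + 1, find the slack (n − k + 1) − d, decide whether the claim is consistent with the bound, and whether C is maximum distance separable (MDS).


Singleton RHS = n − k + 1 = 14, slack = 9, bound satisfied, not MDS.

Singleton bound: d ≤ n − k + 1.
Here n = 22, k = 9, so n − k + 1 = 14.
Given d = 5, check d ≤ 14: YES.
Slack = (n − k + 1) − d = 9.
The code is NOT MDS (slack = 9 > 0).
Description: the claimed parameters are [22, 9, 5]_9; such a code would be non-MDS.


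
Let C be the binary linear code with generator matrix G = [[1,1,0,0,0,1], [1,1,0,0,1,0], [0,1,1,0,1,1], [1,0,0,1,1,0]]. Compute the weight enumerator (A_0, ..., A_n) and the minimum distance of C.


Weight distribution: A_0 = 1, A_2 = 4, A_3 = 6, A_4 = 3, A_5 = 2. Minimum distance d = 2.

Enumerate all 2^4 = 16 messages m ∈ F_2^4.
For each, compute codeword c = mG in F_2^6, then tally its weight.
  m = 0000 → c = 000000, weight = 0.
  m = 1000 → c = 110001, weight = 3.
  m = 0100 → c = 110010, weight = 3.
  m = 1100 → c = 000011, weight = 2.
  m = 0010 → c = 011011, weight = 4.
  m = 1010 → c = 101010, weight = 3.
  m = 0110 → c = 101001, weight = 3.
  m = 1110 → c = 011000, weight = 2.
  m = 0001 → c = 100110, weight = 3.
  m = 1001 → c = 010111, weight = 4.
  m = 0101 → c = 010100, weight = 2.
  m = 1101 → c = 100101, weight = 3.
  m = 0011 → c = 111101, weight = 5.
  m = 1011 → c = 001100, weight = 2.
  m = 0111 → c = 001111, weight = 4.
  m = 1111 → c = 111110, weight = 5.
Tally weights:
  weight 0: 1 codewords.
  weight 2: 4 codewords.
  weight 3: 6 codewords.
  weight 4: 3 codewords.
  weight 5: 2 codewords.
Minimum distance d = smallest w > 0 with A_w > 0 = 2.
Sanity: Σ A_w = 16 = 2^4 = 16 ✓.


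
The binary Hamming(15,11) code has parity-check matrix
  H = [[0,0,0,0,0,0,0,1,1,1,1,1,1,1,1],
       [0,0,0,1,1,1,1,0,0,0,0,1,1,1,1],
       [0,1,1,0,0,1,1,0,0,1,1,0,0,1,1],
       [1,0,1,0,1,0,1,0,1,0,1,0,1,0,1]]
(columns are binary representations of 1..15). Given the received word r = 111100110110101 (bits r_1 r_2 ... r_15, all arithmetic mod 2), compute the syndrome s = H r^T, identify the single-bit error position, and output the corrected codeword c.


s = (1, 0, 0, 0)^T, error position = 8, corrected codeword c = 111100100110101

Compute s = H r^T mod 2 one row at a time:
  s_1 = 1 + 0 + 1 + 1 + 0 + 1 + 0 + 1 = 5 ≡ 1 (mod 2).
  s_2 = 1 + 0 + 0 + 1 + 0 + 1 + 0 + 1 = 4 ≡ 0 (mod 2).
  s_3 = 1 + 1 + 0 + 1 + 1 + 1 + 0 + 1 = 6 ≡ 0 (mod 2).
  s_4 = 1 + 1 + 0 + 1 + 0 + 1 + 1 + 1 = 6 ≡ 0 (mod 2).
s = (1, 0, 0, 0)^T — this equals column 8 of H (binary 1000), so error is at position 8.
Correct: flip bit 8 of r = 111100110110101 to get c = 111100100110101.


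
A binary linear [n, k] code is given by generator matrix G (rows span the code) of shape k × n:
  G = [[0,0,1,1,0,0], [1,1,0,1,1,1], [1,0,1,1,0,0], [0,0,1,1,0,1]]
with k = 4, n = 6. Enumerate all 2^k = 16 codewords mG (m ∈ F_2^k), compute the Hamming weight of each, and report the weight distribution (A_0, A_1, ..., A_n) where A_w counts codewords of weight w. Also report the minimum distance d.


Weight distribution: A_0 = 1, A_1 = 2, A_2 = 2, A_3 = 4, A_4 = 5, A_5 = 2. Minimum distance d = 1.

Enumerate all 2^4 = 16 messages m ∈ F_2^4.
For each, compute codeword c = mG in F_2^6, then tally its weight.
  m = 0000 → c = 000000, weight = 0.
  m = 1000 → c = 001100, weight = 2.
  m = 0100 → c = 110111, weight = 5.
  m = 1100 → c = 111011, weight = 5.
  m = 0010 → c = 101100, weight = 3.
  m = 1010 → c = 100000, weight = 1.
  m = 0110 → c = 011011, weight = 4.
  m = 1110 → c = 010111, weight = 4.
  m = 0001 → c = 001101, weight = 3.
  m = 1001 → c = 000001, weight = 1.
  m = 0101 → c = 111010, weight = 4.
  m = 1101 → c = 110110, weight = 4.
  m = 0011 → c = 100001, weight = 2.
  m = 1011 → c = 101101, weight = 4.
  m = 0111 → c = 010110, weight = 3.
  m = 1111 → c = 011010, weight = 3.
Tally weights:
  weight 0: 1 codewords.
  weight 1: 2 codewords.
  weight 2: 2 codewords.
  weight 3: 4 codewords.
  weight 4: 5 codewords.
  weight 5: 2 codewords.
Minimum distance d = smallest w > 0 with A_w > 0 = 1.
Sanity: Σ A_w = 16 = 2^4 = 16 ✓.


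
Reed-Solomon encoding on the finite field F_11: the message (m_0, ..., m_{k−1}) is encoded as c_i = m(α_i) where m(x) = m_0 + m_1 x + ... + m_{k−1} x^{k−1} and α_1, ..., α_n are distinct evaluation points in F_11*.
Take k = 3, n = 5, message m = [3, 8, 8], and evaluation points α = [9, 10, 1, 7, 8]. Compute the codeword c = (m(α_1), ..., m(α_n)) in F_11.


c = [8, 3, 8, 0, 7]

Message polynomial: m(x) = 3 + 8·x + 8·x^2 (mod 11).
For each evaluation point α_i, compute m(α_i) mod 11:
  α_1 = 9: Horner steps 8 → 3 → 8, so m(9) = 8.
  α_2 = 10: Horner steps 8 → 0 → 3, so m(10) = 3.
  α_3 = 1: Horner steps 8 → 5 → 8, so m(1) = 8.
  α_4 = 7: Horner steps 8 → 9 → 0, so m(7) = 0.
  α_5 = 8: Horner steps 8 → 6 → 7, so m(8) = 7.
Codeword c = [8, 3, 8, 0, 7] ∈ F_11^5.


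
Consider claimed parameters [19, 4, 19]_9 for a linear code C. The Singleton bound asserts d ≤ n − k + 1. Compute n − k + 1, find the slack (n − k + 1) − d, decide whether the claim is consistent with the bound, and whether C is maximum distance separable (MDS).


Singleton RHS = n − k + 1 = 16, slack = -3, bound violated (no such code; not MDS).

Singleton bound: d ≤ n − k + 1.
Here n = 19, k = 4, so n − k + 1 = 16.
Given d = 19, check d ≤ 16: NO.
Slack = (n − k + 1) − d = -3.
The slack is negative: d = 19 exceeds n − k + 1 = 16 by 3, so the Singleton bound is violated and no linear [19, 4, 19]_9 code can exist. In particular it is not MDS (MDS requires d = n − k + 1 exactly).
Description: the claimed parameters are [19, 4, 19]_9; such a code would be impossible (violates the Singleton bound).


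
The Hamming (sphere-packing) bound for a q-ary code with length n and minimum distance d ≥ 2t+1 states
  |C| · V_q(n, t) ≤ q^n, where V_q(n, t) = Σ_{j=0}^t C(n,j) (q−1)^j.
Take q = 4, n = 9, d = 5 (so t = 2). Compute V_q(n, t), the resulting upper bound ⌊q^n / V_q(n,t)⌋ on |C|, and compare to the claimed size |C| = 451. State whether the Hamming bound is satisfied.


V_q(n, t) = 352, q^n = 262144, Hamming bound = 744, |C| = 451 ≤ bound (satisfied).

Step 1: Compute V_q(n, t) = Σ_{j=0}^2 C(n, j) (q−1)^j.
  j = 0: C(9,0)·(3)^0 = 1·1 = 1.
  j = 1: C(9,1)·(3)^1 = 9·3 = 27.
  j = 2: C(9,2)·(3)^2 = 36·9 = 324.
  V_q(n, t) = 1 + 27 + 324 = 352.
Step 2: q^n = 4^9 = 262144.
Step 3: Hamming bound ⌊q^n / V_q(n,t)⌋ = ⌊262144/352⌋ = 744.
Step 4: Compare |C| = 451 to 744: satisfied.
The claimed |C| lies below the Hamming bound.


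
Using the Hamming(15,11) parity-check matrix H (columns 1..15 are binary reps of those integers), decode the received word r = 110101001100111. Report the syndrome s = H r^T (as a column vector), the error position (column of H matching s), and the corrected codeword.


s = (1, 1, 1, 0)^T, error position = 14, corrected codeword c = 110101001100101

Compute s = H r^T mod 2 one row at a time:
  s_1 = 0 + 1 + 1 + 0 + 0 + 1 + 1 + 1 = 5 ≡ 1 (mod 2).
  s_2 = 1 + 0 + 1 + 0 + 0 + 1 + 1 + 1 = 5 ≡ 1 (mod 2).
  s_3 = 1 + 0 + 1 + 0 + 1 + 0 + 1 + 1 = 5 ≡ 1 (mod 2).
  s_4 = 1 + 0 + 0 + 0 + 1 + 0 + 1 + 1 = 4 ≡ 0 (mod 2).
s = (1, 1, 1, 0)^T — this equals column 14 of H (binary 1110), so error is at position 14.
Correct: flip bit 14 of r = 110101001100111 to get c = 110101001100101.


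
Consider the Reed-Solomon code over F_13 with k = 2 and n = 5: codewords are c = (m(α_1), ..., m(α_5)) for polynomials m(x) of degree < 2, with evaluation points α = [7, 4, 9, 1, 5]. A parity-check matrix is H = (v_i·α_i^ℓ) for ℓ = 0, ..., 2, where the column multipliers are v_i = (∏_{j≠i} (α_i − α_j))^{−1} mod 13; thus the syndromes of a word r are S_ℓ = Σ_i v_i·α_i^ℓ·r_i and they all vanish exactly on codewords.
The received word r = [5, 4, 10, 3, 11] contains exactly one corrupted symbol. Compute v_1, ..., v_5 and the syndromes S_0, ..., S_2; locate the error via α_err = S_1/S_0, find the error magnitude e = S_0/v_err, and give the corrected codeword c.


S = (4, 7, 9), error at position 5, error magnitude e = 11, c = [5, 4, 10, 3, 0].

Step 1: column multipliers v_i = (∏_{j≠i}(α_i − α_j))^{−1} mod 13.
  i = 1 (α = 7): (7−4)(7−9)(7−1)(7−5) = 3·(−2)·6·2 = −72 ≡ 6, so v_1 = 6^{−1} = 11 (mod 13).
  i = 2 (α = 4): (4−7)(4−9)(4−1)(4−5) = (−3)·(−5)·3·(−1) = −45 ≡ 7, so v_2 = 7^{−1} = 2 (mod 13).
  i = 3 (α = 9): (9−7)(9−4)(9−1)(9−5) = 2·5·8·4 = 320 ≡ 8, so v_3 = 8^{−1} = 5 (mod 13).
  i = 4 (α = 1): (1−7)(1−4)(1−9)(1−5) = (−6)·(−3)·(−8)·(−4) = 576 ≡ 4, so v_4 = 4^{−1} = 10 (mod 13).
  i = 5 (α = 5): (5−7)(5−4)(5−9)(5−1) = (−2)·1·(−4)·4 = 32 ≡ 6, so v_5 = 6^{−1} = 11 (mod 13).
  v = [11, 2, 5, 10, 11].
Step 2: syndromes of r = [5, 4, 10, 3, 11] (all sums mod 13).
  S_0 = Σ v_i r_i = 11·5 + 2·4 + 5·10 + 10·3 + 11·11 = 264 ≡ 4.
  S_1 = Σ v_i α_i r_i = 11·7·5 + 2·4·4 + 5·9·10 + 10·1·3 + 11·5·11 = 1502 ≡ 7.
  α_i^2 mod 13 = [10, 3, 3, 1, 12].
  S_2 = Σ v_i α_i^2 r_i = 11·10·5 + 2·3·4 + 5·3·10 + 10·1·3 + 11·12·11 = 2206 ≡ 9.
  S = (4, 7, 9) ≠ 0, so r is not a codeword (an error is present).
Step 3: locate the error. For a single error e at position i, S_ℓ = v_i·e·α_i^ℓ, so α_err = S_1/S_0.
  S_0^{−1} = 4^{−1} = 10 (mod 13), so α_err = 7·10 = 70 ≡ 5 = α_5. Error position i = 5.
  Consistency check: S_2/S_1 = 9·2 = 18 ≡ 5 = α_err ✓ (single-error assumption holds).
Step 4: error magnitude e = S_0/v_5 = S_0·∏_{j≠5}(α_5 − α_j) = 4·6 = 24 ≡ 11 (mod 13).
Step 5: correct position 5: c_5 = r_5 − e = 11 − 11 ≡ 0 (mod 13). Hence c = [5, 4, 10, 3, 0].
  Check: interpolating c through the α_i gives m(x) = 7 + 9·x (degree < 2) with m(α_i) = c_i for every i, so c is indeed a codeword.


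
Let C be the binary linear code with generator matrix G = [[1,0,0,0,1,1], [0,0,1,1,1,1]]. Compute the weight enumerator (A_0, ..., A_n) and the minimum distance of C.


Weight distribution: A_0 = 1, A_3 = 2, A_4 = 1. Minimum distance d = 3.

Enumerate all 2^2 = 4 messages m ∈ F_2^2.
For each, compute codeword c = mG in F_2^6, then tally its weight.
  m = 00 → c = 000000, weight = 0.
  m = 10 → c = 100011, weight = 3.
  m = 01 → c = 001111, weight = 4.
  m = 11 → c = 101100, weight = 3.
Tally weights:
  weight 0: 1 codewords.
  weight 3: 2 codewords.
  weight 4: 1 codewords.
Minimum distance d = smallest w > 0 with A_w > 0 = 3.
Sanity: Σ A_w = 4 = 2^2 = 4 ✓.


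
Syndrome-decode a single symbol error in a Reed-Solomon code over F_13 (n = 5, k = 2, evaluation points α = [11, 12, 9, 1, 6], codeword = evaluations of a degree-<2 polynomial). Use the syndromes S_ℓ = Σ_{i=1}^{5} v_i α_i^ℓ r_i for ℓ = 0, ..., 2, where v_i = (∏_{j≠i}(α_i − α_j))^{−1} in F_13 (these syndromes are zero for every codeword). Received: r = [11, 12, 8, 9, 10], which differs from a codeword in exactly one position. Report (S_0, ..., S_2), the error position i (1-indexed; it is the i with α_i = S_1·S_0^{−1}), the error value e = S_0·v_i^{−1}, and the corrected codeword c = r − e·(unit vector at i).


S = (2, 11, 2), error at position 2, error magnitude e = 6, c = [11, 6, 8, 9, 10].

Step 1: column multipliers v_i = (∏_{j≠i}(α_i − α_j))^{−1} mod 13.
  i = 1 (α = 11): (11−12)(11−9)(11−1)(11−6) = (−1)·2·10·5 = −100 ≡ 4, so v_1 = 4^{−1} = 10 (mod 13).
  i = 2 (α = 12): (12−11)(12−9)(12−1)(12−6) = 1·3·11·6 = 198 ≡ 3, so v_2 = 3^{−1} = 9 (mod 13).
  i = 3 (α = 9): (9−11)(9−12)(9−1)(9−6) = (−2)·(−3)·8·3 = 144 ≡ 1, so v_3 = 1^{−1} = 1 (mod 13).
  i = 4 (α = 1): (1−11)(1−12)(1−9)(1−6) = (−10)·(−11)·(−8)·(−5) = 4400 ≡ 6, so v_4 = 6^{−1} = 11 (mod 13).
  i = 5 (α = 6): (6−11)(6−12)(6−9)(6−1) = (−5)·(−6)·(−3)·5 = −450 ≡ 5, so v_5 = 5^{−1} = 8 (mod 13).
  v = [10, 9, 1, 11, 8].
Step 2: syndromes of r = [11, 12, 8, 9, 10] (all sums mod 13).
  S_0 = Σ v_i r_i = 10·11 + 9·12 + 1·8 + 11·9 + 8·10 = 405 ≡ 2.
  S_1 = Σ v_i α_i r_i = 10·11·11 + 9·12·12 + 1·9·8 + 11·1·9 + 8·6·10 = 3157 ≡ 11.
  α_i^2 mod 13 = [4, 1, 3, 1, 10].
  S_2 = Σ v_i α_i^2 r_i = 10·4·11 + 9·1·12 + 1·3·8 + 11·1·9 + 8·10·10 = 1471 ≡ 2.
  S = (2, 11, 2) ≠ 0, so r is not a codeword (an error is present).
Step 3: locate the error. For a single error e at position i, S_ℓ = v_i·e·α_i^ℓ, so α_err = S_1/S_0.
  S_0^{−1} = 2^{−1} = 7 (mod 13), so α_err = 11·7 = 77 ≡ 12 = α_2. Error position i = 2.
  Consistency check: S_2/S_1 = 2·6 = 12 ≡ 12 = α_err ✓ (single-error assumption holds).
Step 4: error magnitude e = S_0/v_2 = S_0·∏_{j≠2}(α_2 − α_j) = 2·3 = 6 ≡ 6 (mod 13).
Step 5: correct position 2: c_2 = r_2 − e = 12 − 6 ≡ 6 (mod 13). Hence c = [11, 6, 8, 9, 10].
  Check: interpolating c through the α_i gives m(x) = 1 + 8·x (degree < 2) with m(α_i) = c_i for every i, so c is indeed a codeword.


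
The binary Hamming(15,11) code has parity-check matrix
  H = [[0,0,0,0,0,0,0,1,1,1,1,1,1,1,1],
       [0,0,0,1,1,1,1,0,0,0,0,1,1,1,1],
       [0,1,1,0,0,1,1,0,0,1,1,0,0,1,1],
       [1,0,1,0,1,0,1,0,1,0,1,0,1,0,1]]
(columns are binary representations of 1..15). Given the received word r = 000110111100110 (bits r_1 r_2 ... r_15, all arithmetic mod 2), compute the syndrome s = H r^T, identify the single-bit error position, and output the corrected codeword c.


s = (1, 1, 1, 0)^T, error position = 14, corrected codeword c = 000110111100100

Compute s = H r^T mod 2 one row at a time:
  s_1 = 1 + 1 + 1 + 0 + 0 + 1 + 1 + 0 = 5 ≡ 1 (mod 2).
  s_2 = 1 + 1 + 0 + 1 + 0 + 1 + 1 + 0 = 5 ≡ 1 (mod 2).
  s_3 = 0 + 0 + 0 + 1 + 1 + 0 + 1 + 0 = 3 ≡ 1 (mod 2).
  s_4 = 0 + 0 + 1 + 1 + 1 + 0 + 1 + 0 = 4 ≡ 0 (mod 2).
s = (1, 1, 1, 0)^T — this equals column 14 of H (binary 1110), so error is at position 14.
Correct: flip bit 14 of r = 000110111100110 to get c = 000110111100100.


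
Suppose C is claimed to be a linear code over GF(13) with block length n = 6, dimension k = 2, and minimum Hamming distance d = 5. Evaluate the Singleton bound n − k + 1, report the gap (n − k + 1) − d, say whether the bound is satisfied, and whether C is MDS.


Singleton RHS = n − k + 1 = 5, slack = 0, bound satisfied, MDS.

Singleton bound: d ≤ n − k + 1.
Here n = 6, k = 2, so n − k + 1 = 5.
Given d = 5, check d ≤ 5: YES.
Slack = (n − k + 1) − d = 0.
The code is MDS (slack = 0).
Description: the claimed parameters are [6, 2, 5]_13; such a code would be MDS (meets Singleton bound).


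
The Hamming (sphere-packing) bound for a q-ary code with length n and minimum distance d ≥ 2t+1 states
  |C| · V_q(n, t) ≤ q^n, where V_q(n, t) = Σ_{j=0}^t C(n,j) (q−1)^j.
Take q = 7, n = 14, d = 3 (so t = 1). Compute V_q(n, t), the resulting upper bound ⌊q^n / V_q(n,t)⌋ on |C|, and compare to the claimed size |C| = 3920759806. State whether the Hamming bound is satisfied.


V_q(n, t) = 85, q^n = 678223072849, Hamming bound = 7979094974, |C| = 3920759806 ≤ bound (satisfied).

Step 1: Compute V_q(n, t) = Σ_{j=0}^1 C(n, j) (q−1)^j.
  j = 0: C(14,0)·(6)^0 = 1·1 = 1.
  j = 1: C(14,1)·(6)^1 = 14·6 = 84.
  V_q(n, t) = 1 + 84 = 85.
Step 2: q^n = 7^14 = 678223072849.
Step 3: Hamming bound ⌊q^n / V_q(n,t)⌋ = ⌊678223072849/85⌋ = 7979094974.
Step 4: Compare |C| = 3920759806 to 7979094974: satisfied.
The claimed |C| lies below the Hamming bound.


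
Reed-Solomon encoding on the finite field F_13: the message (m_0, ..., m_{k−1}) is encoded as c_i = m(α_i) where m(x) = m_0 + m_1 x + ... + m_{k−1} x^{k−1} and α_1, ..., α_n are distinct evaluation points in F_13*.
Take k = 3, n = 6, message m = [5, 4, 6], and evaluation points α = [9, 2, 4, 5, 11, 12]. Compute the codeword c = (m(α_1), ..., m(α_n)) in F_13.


c = [7, 11, 0, 6, 8, 7]

Message polynomial: m(x) = 5 + 4·x + 6·x^2 (mod 13).
For each evaluation point α_i, compute m(α_i) mod 13:
  α_1 = 9: Horner steps 6 → 6 → 7, so m(9) = 7.
  α_2 = 2: Horner steps 6 → 3 → 11, so m(2) = 11.
  α_3 = 4: Horner steps 6 → 2 → 0, so m(4) = 0.
  α_4 = 5: Horner steps 6 → 8 → 6, so m(5) = 6.
  α_5 = 11: Horner steps 6 → 5 → 8, so m(11) = 8.
  α_6 = 12: Horner steps 6 → 11 → 7, so m(12) = 7.
Codeword c = [7, 11, 0, 6, 8, 7] ∈ F_13^6.


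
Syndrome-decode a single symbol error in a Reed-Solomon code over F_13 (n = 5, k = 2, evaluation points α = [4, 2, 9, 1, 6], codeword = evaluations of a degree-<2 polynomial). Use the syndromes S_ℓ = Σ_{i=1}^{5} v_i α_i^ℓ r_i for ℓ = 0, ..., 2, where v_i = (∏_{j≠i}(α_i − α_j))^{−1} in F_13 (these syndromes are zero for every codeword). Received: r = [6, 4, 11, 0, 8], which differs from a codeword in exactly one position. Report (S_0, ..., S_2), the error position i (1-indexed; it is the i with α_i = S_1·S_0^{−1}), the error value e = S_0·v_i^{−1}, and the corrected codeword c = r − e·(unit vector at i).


S = (12, 12, 12), error at position 4, error magnitude e = 10, c = [6, 4, 11, 3, 8].

Step 1: column multipliers v_i = (∏_{j≠i}(α_i − α_j))^{−1} mod 13.
  i = 1 (α = 4): (4−2)(4−9)(4−1)(4−6) = 2·(−5)·3·(−2) = 60 ≡ 8, so v_1 = 8^{−1} = 5 (mod 13).
  i = 2 (α = 2): (2−4)(2−9)(2−1)(2−6) = (−2)·(−7)·1·(−4) = −56 ≡ 9, so v_2 = 9^{−1} = 3 (mod 13).
  i = 3 (α = 9): (9−4)(9−2)(9−1)(9−6) = 5·7·8·3 = 840 ≡ 8, so v_3 = 8^{−1} = 5 (mod 13).
  i = 4 (α = 1): (1−4)(1−2)(1−9)(1−6) = (−3)·(−1)·(−8)·(−5) = 120 ≡ 3, so v_4 = 3^{−1} = 9 (mod 13).
  i = 5 (α = 6): (6−4)(6−2)(6−9)(6−1) = 2·4·(−3)·5 = −120 ≡ 10, so v_5 = 10^{−1} = 4 (mod 13).
  v = [5, 3, 5, 9, 4].
Step 2: syndromes of r = [6, 4, 11, 0, 8] (all sums mod 13).
  S_0 = Σ v_i r_i = 5·6 + 3·4 + 5·11 + 9·0 + 4·8 = 129 ≡ 12.
  S_1 = Σ v_i α_i r_i = 5·4·6 + 3·2·4 + 5·9·11 + 9·1·0 + 4·6·8 = 831 ≡ 12.
  α_i^2 mod 13 = [3, 4, 3, 1, 10].
  S_2 = Σ v_i α_i^2 r_i = 5·3·6 + 3·4·4 + 5·3·11 + 9·1·0 + 4·10·8 = 623 ≡ 12.
  S = (12, 12, 12) ≠ 0, so r is not a codeword (an error is present).
Step 3: locate the error. For a single error e at position i, S_ℓ = v_i·e·α_i^ℓ, so α_err = S_1/S_0.
  S_0^{−1} = 12^{−1} = 12 (mod 13), so α_err = 12·12 = 144 ≡ 1 = α_4. Error position i = 4.
  Consistency check: S_2/S_1 = 12·12 = 144 ≡ 1 = α_err ✓ (single-error assumption holds).
Step 4: error magnitude e = S_0/v_4 = S_0·∏_{j≠4}(α_4 − α_j) = 12·3 = 36 ≡ 10 (mod 13).
Step 5: correct position 4: c_4 = r_4 − e = 0 − 10 ≡ 3 (mod 13). Hence c = [6, 4, 11, 3, 8].
  Check: interpolating c through the α_i gives m(x) = 2 + 1·x (degree < 2) with m(α_i) = c_i for every i, so c is indeed a codeword.


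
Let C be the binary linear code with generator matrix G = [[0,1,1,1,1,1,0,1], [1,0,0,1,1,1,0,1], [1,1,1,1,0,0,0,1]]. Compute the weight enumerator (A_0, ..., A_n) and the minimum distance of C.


Weight distribution: A_0 = 1, A_2 = 1, A_3 = 2, A_4 = 1, A_5 = 2, A_6 = 1. Minimum distance d = 2.

Enumerate all 2^3 = 8 messages m ∈ F_2^3.
For each, compute codeword c = mG in F_2^8, then tally its weight.
  m = 000 → c = 00000000, weight = 0.
  m = 100 → c = 01111101, weight = 6.
  m = 010 → c = 10011101, weight = 5.
  m = 110 → c = 11100000, weight = 3.
  m = 001 → c = 11110001, weight = 5.
  m = 101 → c = 10001100, weight = 3.
  m = 011 → c = 01101100, weight = 4.
  m = 111 → c = 00010001, weight = 2.
Tally weights:
  weight 0: 1 codewords.
  weight 2: 1 codewords.
  weight 3: 2 codewords.
  weight 4: 1 codewords.
  weight 5: 2 codewords.
  weight 6: 1 codewords.
Minimum distance d = smallest w > 0 with A_w > 0 = 2.
Sanity: Σ A_w = 8 = 2^3 = 8 ✓.


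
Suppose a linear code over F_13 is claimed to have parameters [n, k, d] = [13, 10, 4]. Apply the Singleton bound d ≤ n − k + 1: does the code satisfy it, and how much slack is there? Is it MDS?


Singleton RHS = n − k + 1 = 4, slack = 0, bound satisfied, MDS.

Singleton bound: d ≤ n − k + 1.
Here n = 13, k = 10, so n − k + 1 = 4.
Given d = 4, check d ≤ 4: YES.
Slack = (n − k + 1) − d = 0.
The code is MDS (slack = 0).
Description: the claimed parameters are [13, 10, 4]_13; such a code would be MDS (meets Singleton bound).


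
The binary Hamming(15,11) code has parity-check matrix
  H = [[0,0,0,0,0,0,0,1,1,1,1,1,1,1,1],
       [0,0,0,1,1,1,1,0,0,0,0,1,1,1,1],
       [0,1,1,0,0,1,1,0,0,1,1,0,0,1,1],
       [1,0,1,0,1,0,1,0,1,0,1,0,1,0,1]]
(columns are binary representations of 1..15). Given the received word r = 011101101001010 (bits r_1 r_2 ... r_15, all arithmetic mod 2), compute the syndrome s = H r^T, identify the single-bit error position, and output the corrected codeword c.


s = (1, 1, 1, 1)^T, error position = 15, corrected codeword c = 011101101001011

Compute s = H r^T mod 2 one row at a time:
  s_1 = 0 + 1 + 0 + 0 + 1 + 0 + 1 + 0 = 3 ≡ 1 (mod 2).
  s_2 = 1 + 0 + 1 + 1 + 1 + 0 + 1 + 0 = 5 ≡ 1 (mod 2).
  s_3 = 1 + 1 + 1 + 1 + 0 + 0 + 1 + 0 = 5 ≡ 1 (mod 2).
  s_4 = 0 + 1 + 0 + 1 + 1 + 0 + 0 + 0 = 3 ≡ 1 (mod 2).
s = (1, 1, 1, 1)^T — this equals column 15 of H (binary 1111), so error is at position 15.
Correct: flip bit 15 of r = 011101101001010 to get c = 011101101001011.


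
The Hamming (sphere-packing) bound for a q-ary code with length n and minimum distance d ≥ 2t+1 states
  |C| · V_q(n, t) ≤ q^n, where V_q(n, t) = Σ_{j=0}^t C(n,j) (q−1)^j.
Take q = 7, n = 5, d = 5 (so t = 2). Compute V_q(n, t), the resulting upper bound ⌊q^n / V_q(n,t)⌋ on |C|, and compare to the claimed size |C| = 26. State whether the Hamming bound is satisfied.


V_q(n, t) = 391, q^n = 16807, Hamming bound = 42, |C| = 26 ≤ bound (satisfied).

Step 1: Compute V_q(n, t) = Σ_{j=0}^2 C(n, j) (q−1)^j.
  j = 0: C(5,0)·(6)^0 = 1·1 = 1.
  j = 1: C(5,1)·(6)^1 = 5·6 = 30.
  j = 2: C(5,2)·(6)^2 = 10·36 = 360.
  V_q(n, t) = 1 + 30 + 360 = 391.
Step 2: q^n = 7^5 = 16807.
Step 3: Hamming bound ⌊q^n / V_q(n,t)⌋ = ⌊16807/391⌋ = 42.
Step 4: Compare |C| = 26 to 42: satisfied.
The claimed |C| lies below the Hamming bound.


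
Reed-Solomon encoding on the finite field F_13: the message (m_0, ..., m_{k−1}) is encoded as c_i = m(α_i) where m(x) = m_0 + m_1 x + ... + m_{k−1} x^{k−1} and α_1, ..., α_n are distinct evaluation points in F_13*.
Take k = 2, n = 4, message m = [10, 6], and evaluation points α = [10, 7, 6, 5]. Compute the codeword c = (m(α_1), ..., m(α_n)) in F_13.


c = [5, 0, 7, 1]

Message polynomial: m(x) = 10 + 6·x (mod 13).
For each evaluation point α_i, compute m(α_i) mod 13:
  α_1 = 10: Horner steps 6 → 5, so m(10) = 5.
  α_2 = 7: Horner steps 6 → 0, so m(7) = 0.
  α_3 = 6: Horner steps 6 → 7, so m(6) = 7.
  α_4 = 5: Horner steps 6 → 1, so m(5) = 1.
Codeword c = [5, 0, 7, 1] ∈ F_13^4.


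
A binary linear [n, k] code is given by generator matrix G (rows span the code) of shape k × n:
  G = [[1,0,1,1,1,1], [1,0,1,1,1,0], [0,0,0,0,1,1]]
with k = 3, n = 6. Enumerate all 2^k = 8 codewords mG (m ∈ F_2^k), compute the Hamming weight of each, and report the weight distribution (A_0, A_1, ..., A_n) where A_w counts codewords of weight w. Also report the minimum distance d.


Weight distribution: A_0 = 1, A_1 = 2, A_2 = 1, A_3 = 1, A_4 = 2, A_5 = 1. Minimum distance d = 1.

Enumerate all 2^3 = 8 messages m ∈ F_2^3.
For each, compute codeword c = mG in F_2^6, then tally its weight.
  m = 000 → c = 000000, weight = 0.
  m = 100 → c = 101111, weight = 5.
  m = 010 → c = 101110, weight = 4.
  m = 110 → c = 000001, weight = 1.
  m = 001 → c = 000011, weight = 2.
  m = 101 → c = 101100, weight = 3.
  m = 011 → c = 101101, weight = 4.
  m = 111 → c = 000010, weight = 1.
Tally weights:
  weight 0: 1 codewords.
  weight 1: 2 codewords.
  weight 2: 1 codewords.
  weight 3: 1 codewords.
  weight 4: 2 codewords.
  weight 5: 1 codewords.
Minimum distance d = smallest w > 0 with A_w > 0 = 1.
Sanity: Σ A_w = 8 = 2^3 = 8 ✓.


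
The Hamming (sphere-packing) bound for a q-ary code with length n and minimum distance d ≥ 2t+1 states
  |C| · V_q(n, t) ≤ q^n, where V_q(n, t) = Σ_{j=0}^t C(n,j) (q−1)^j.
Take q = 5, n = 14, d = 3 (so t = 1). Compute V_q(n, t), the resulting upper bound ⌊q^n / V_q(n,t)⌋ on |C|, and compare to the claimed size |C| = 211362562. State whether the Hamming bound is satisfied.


V_q(n, t) = 57, q^n = 6103515625, Hamming bound = 107079221, |C| = 211362562 > bound (violated).

Step 1: Compute V_q(n, t) = Σ_{j=0}^1 C(n, j) (q−1)^j.
  j = 0: C(14,0)·(4)^0 = 1·1 = 1.
  j = 1: C(14,1)·(4)^1 = 14·4 = 56.
  V_q(n, t) = 1 + 56 = 57.
Step 2: q^n = 5^14 = 6103515625.
Step 3: Hamming bound ⌊q^n / V_q(n,t)⌋ = ⌊6103515625/57⌋ = 107079221.
Step 4: Compare |C| = 211362562 to 107079221: violated.
The claimed |C| lies above the Hamming bound, so no 5-ary code of length 14 with d ≥ 3 can have 211362562 codewords.


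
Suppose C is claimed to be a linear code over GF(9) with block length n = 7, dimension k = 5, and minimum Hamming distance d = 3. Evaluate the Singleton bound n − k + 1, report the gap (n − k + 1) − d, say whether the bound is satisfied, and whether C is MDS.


Singleton RHS = n − k + 1 = 3, slack = 0, bound satisfied, MDS.

Singleton bound: d ≤ n − k + 1.
Here n = 7, k = 5, so n − k + 1 = 3.
Given d = 3, check d ≤ 3: YES.
Slack = (n − k + 1) − d = 0.
The code is MDS (slack = 0).
Description: the claimed parameters are [7, 5, 3]_9; such a code would be MDS (meets Singleton bound).


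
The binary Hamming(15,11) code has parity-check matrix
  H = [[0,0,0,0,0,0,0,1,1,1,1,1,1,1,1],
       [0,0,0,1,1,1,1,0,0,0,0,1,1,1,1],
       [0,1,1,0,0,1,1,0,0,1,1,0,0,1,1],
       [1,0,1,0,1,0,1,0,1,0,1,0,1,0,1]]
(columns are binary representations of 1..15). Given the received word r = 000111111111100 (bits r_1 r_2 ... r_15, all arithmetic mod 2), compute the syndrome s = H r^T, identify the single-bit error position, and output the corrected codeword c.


s = (0, 0, 0, 1)^T, error position = 1, corrected codeword c = 100111111111100

Compute s = H r^T mod 2 one row at a time:
  s_1 = 1 + 1 + 1 + 1 + 1 + 1 + 0 + 0 = 6 ≡ 0 (mod 2).
  s_2 = 1 + 1 + 1 + 1 + 1 + 1 + 0 + 0 = 6 ≡ 0 (mod 2).
  s_3 = 0 + 0 + 1 + 1 + 1 + 1 + 0 + 0 = 4 ≡ 0 (mod 2).
  s_4 = 0 + 0 + 1 + 1 + 1 + 1 + 1 + 0 = 5 ≡ 1 (mod 2).
s = (0, 0, 0, 1)^T — this equals column 1 of H (binary 0001), so error is at position 1.
Correct: flip bit 1 of r = 000111111111100 to get c = 100111111111100.


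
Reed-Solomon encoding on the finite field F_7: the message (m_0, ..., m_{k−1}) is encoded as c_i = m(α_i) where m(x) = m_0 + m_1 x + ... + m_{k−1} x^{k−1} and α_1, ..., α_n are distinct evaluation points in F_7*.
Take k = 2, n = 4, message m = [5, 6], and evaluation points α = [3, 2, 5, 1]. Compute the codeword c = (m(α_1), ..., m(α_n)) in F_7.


c = [2, 3, 0, 4]

Message polynomial: m(x) = 5 + 6·x (mod 7).
For each evaluation point α_i, compute m(α_i) mod 7:
  α_1 = 3: Horner steps 6 → 2, so m(3) = 2.
  α_2 = 2: Horner steps 6 → 3, so m(2) = 3.
  α_3 = 5: Horner steps 6 → 0, so m(5) = 0.
  α_4 = 1: Horner steps 6 → 4, so m(1) = 4.
Codeword c = [2, 3, 0, 4] ∈ F_7^4.


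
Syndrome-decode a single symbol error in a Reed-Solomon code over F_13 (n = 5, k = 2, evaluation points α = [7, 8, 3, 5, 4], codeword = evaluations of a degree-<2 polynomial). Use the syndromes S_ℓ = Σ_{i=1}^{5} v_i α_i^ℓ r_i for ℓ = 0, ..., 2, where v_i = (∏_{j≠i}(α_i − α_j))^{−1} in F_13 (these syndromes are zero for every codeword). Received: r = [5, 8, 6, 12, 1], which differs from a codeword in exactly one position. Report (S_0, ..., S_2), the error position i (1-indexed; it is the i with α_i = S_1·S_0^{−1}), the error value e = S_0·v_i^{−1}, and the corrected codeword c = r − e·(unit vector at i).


S = (5, 7, 2), error at position 5, error magnitude e = 5, c = [5, 8, 6, 12, 9].

Step 1: column multipliers v_i = (∏_{j≠i}(α_i − α_j))^{−1} mod 13.
  i = 1 (α = 7): (7−8)(7−3)(7−5)(7−4) = (−1)·4·2·3 = −24 ≡ 2, so v_1 = 2^{−1} = 7 (mod 13).
  i = 2 (α = 8): (8−7)(8−3)(8−5)(8−4) = 1·5·3·4 = 60 ≡ 8, so v_2 = 8^{−1} = 5 (mod 13).
  i = 3 (α = 3): (3−7)(3−8)(3−5)(3−4) = (−4)·(−5)·(−2)·(−1) = 40 ≡ 1, so v_3 = 1^{−1} = 1 (mod 13).
  i = 4 (α = 5): (5−7)(5−8)(5−3)(5−4) = (−2)·(−3)·2·1 = 12 ≡ 12, so v_4 = 12^{−1} = 12 (mod 13).
  i = 5 (α = 4): (4−7)(4−8)(4−3)(4−5) = (−3)·(−4)·1·(−1) = −12 ≡ 1, so v_5 = 1^{−1} = 1 (mod 13).
  v = [7, 5, 1, 12, 1].
Step 2: syndromes of r = [5, 8, 6, 12, 1] (all sums mod 13).
  S_0 = Σ v_i r_i = 7·5 + 5·8 + 1·6 + 12·12 + 1·1 = 226 ≡ 5.
  S_1 = Σ v_i α_i r_i = 7·7·5 + 5·8·8 + 1·3·6 + 12·5·12 + 1·4·1 = 1307 ≡ 7.
  α_i^2 mod 13 = [10, 12, 9, 12, 3].
  S_2 = Σ v_i α_i^2 r_i = 7·10·5 + 5·12·8 + 1·9·6 + 12·12·12 + 1·3·1 = 2615 ≡ 2.
  S = (5, 7, 2) ≠ 0, so r is not a codeword (an error is present).
Step 3: locate the error. For a single error e at position i, S_ℓ = v_i·e·α_i^ℓ, so α_err = S_1/S_0.
  S_0^{−1} = 5^{−1} = 8 (mod 13), so α_err = 7·8 = 56 ≡ 4 = α_5. Error position i = 5.
  Consistency check: S_2/S_1 = 2·2 = 4 ≡ 4 = α_err ✓ (single-error assumption holds).
Step 4: error magnitude e = S_0/v_5 = S_0·∏_{j≠5}(α_5 − α_j) = 5·1 = 5 ≡ 5 (mod 13).
Step 5: correct position 5: c_5 = r_5 − e = 1 − 5 ≡ 9 (mod 13). Hence c = [5, 8, 6, 12, 9].
  Check: interpolating c through the α_i gives m(x) = 10 + 3·x (degree < 2) with m(α_i) = c_i for every i, so c is indeed a codeword.


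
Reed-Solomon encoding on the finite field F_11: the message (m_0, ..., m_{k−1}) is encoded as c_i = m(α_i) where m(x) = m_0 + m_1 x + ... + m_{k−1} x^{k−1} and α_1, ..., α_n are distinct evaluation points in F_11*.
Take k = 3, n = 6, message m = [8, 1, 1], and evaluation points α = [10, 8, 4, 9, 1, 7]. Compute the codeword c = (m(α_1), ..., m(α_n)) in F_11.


c = [8, 3, 6, 10, 10, 9]

Message polynomial: m(x) = 8 + 1·x + 1·x^2 (mod 11).
For each evaluation point α_i, compute m(α_i) mod 11:
  α_1 = 10: Horner steps 1 → 0 → 8, so m(10) = 8.
  α_2 = 8: Horner steps 1 → 9 → 3, so m(8) = 3.
  α_3 = 4: Horner steps 1 → 5 → 6, so m(4) = 6.
  α_4 = 9: Horner steps 1 → 10 → 10, so m(9) = 10.
  α_5 = 1: Horner steps 1 → 2 → 10, so m(1) = 10.
  α_6 = 7: Horner steps 1 → 8 → 9, so m(7) = 9.
Codeword c = [8, 3, 6, 10, 10, 9] ∈ F_11^6.


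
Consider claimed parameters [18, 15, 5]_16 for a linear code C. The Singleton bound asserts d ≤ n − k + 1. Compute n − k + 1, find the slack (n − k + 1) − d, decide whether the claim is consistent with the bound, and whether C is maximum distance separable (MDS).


Singleton RHS = n − k + 1 = 4, slack = -1, bound violated (no such code; not MDS).

Singleton bound: d ≤ n − k + 1.
Here n = 18, k = 15, so n − k + 1 = 4.
Given d = 5, check d ≤ 4: NO.
Slack = (n − k + 1) − d = -1.
The slack is negative: d = 5 exceeds n − k + 1 = 4 by 1, so the Singleton bound is violated and no linear [18, 15, 5]_16 code can exist. In particular it is not MDS (MDS requires d = n − k + 1 exactly).
Description: the claimed parameters are [18, 15, 5]_16; such a code would be impossible (violates the Singleton bound).
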